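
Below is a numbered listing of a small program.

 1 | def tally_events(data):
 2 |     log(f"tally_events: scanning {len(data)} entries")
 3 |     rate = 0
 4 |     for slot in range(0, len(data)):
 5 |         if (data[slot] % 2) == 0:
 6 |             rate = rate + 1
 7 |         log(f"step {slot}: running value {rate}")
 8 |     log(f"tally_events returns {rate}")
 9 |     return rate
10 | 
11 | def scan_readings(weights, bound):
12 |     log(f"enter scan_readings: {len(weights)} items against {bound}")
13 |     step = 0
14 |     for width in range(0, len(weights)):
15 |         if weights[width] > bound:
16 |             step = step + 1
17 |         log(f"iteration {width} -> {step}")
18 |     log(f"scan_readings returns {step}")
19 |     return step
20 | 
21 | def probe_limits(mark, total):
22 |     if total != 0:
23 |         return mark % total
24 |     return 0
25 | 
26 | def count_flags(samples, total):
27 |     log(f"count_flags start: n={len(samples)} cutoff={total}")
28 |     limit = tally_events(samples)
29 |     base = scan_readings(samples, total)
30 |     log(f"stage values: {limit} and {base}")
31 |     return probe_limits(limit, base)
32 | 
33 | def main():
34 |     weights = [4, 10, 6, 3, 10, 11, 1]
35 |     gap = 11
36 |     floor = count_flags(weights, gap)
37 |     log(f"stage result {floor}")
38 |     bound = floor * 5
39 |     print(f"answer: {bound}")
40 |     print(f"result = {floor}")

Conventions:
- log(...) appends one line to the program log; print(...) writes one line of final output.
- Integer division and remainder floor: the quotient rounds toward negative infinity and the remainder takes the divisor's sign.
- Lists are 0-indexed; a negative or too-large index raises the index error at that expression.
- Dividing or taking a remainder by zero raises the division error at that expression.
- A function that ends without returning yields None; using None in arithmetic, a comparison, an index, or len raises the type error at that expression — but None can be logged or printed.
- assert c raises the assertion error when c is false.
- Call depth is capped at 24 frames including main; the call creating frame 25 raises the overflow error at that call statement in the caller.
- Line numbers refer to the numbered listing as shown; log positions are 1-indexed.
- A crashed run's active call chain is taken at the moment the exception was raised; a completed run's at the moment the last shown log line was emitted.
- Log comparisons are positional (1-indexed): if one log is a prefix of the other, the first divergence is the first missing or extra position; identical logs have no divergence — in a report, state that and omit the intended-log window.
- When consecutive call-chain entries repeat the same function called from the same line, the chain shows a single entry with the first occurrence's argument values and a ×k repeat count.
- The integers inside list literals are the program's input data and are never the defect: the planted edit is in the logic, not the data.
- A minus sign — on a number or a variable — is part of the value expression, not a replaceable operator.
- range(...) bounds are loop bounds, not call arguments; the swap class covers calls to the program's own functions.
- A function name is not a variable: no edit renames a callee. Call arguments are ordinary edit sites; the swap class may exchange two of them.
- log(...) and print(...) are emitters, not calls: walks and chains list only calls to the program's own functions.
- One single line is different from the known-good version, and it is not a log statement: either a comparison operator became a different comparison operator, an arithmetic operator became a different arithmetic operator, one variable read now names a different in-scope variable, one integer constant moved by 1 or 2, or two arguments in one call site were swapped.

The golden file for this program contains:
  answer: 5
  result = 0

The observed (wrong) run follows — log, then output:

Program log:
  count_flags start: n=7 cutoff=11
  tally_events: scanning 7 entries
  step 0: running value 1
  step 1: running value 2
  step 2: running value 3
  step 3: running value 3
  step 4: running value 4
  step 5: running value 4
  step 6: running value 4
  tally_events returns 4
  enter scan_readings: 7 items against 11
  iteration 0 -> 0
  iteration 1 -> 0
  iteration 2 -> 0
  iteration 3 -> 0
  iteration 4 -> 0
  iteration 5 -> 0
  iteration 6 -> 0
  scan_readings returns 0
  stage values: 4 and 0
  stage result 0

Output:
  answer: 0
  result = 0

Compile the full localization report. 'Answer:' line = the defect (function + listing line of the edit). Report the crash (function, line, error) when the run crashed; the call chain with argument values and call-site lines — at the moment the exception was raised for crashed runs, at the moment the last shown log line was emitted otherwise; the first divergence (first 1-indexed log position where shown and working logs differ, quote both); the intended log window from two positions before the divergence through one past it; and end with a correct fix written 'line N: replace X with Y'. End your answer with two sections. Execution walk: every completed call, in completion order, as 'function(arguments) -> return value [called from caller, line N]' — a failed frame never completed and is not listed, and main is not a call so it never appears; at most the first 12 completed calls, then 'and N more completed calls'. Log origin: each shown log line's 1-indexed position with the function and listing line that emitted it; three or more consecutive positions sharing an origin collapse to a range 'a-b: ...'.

Answer: the defect is in main at line 38.
Key fact: The two runs log identically and part ways only at the printed values.
Call chain: main.
First divergence: none; the two logs match at every position.
Execution walk:
  tally_events([4, 10, 6, 3, 10, 11, 1]) -> 4  [called from count_flags, line 28]
  scan_readings([4, 10, 6, 3, 10, 11, 1], 11) -> 0  [called from count_flags, line 29]
  probe_limits(4, 0) -> 0  [called from count_flags, line 31]
  count_flags([4, 10, 6, 3, 10, 11, 1], 11) -> 0  [called from main, line 36]
Log origins:
  1: emitted by count_flags (line 27)
  2: emitted by tally_events (line 2)
  3-9: emitted by tally_events (line 7)
  10: emitted by tally_events (line 8)
  11: emitted by scan_readings (line 12)
  12-18: emitted by scan_readings (line 17)
  19: emitted by scan_readings (line 18)
  20: emitted by count_flags (line 30)
  21: emitted by main (line 37)
A correct fix: line 38: replace `*` with `+`.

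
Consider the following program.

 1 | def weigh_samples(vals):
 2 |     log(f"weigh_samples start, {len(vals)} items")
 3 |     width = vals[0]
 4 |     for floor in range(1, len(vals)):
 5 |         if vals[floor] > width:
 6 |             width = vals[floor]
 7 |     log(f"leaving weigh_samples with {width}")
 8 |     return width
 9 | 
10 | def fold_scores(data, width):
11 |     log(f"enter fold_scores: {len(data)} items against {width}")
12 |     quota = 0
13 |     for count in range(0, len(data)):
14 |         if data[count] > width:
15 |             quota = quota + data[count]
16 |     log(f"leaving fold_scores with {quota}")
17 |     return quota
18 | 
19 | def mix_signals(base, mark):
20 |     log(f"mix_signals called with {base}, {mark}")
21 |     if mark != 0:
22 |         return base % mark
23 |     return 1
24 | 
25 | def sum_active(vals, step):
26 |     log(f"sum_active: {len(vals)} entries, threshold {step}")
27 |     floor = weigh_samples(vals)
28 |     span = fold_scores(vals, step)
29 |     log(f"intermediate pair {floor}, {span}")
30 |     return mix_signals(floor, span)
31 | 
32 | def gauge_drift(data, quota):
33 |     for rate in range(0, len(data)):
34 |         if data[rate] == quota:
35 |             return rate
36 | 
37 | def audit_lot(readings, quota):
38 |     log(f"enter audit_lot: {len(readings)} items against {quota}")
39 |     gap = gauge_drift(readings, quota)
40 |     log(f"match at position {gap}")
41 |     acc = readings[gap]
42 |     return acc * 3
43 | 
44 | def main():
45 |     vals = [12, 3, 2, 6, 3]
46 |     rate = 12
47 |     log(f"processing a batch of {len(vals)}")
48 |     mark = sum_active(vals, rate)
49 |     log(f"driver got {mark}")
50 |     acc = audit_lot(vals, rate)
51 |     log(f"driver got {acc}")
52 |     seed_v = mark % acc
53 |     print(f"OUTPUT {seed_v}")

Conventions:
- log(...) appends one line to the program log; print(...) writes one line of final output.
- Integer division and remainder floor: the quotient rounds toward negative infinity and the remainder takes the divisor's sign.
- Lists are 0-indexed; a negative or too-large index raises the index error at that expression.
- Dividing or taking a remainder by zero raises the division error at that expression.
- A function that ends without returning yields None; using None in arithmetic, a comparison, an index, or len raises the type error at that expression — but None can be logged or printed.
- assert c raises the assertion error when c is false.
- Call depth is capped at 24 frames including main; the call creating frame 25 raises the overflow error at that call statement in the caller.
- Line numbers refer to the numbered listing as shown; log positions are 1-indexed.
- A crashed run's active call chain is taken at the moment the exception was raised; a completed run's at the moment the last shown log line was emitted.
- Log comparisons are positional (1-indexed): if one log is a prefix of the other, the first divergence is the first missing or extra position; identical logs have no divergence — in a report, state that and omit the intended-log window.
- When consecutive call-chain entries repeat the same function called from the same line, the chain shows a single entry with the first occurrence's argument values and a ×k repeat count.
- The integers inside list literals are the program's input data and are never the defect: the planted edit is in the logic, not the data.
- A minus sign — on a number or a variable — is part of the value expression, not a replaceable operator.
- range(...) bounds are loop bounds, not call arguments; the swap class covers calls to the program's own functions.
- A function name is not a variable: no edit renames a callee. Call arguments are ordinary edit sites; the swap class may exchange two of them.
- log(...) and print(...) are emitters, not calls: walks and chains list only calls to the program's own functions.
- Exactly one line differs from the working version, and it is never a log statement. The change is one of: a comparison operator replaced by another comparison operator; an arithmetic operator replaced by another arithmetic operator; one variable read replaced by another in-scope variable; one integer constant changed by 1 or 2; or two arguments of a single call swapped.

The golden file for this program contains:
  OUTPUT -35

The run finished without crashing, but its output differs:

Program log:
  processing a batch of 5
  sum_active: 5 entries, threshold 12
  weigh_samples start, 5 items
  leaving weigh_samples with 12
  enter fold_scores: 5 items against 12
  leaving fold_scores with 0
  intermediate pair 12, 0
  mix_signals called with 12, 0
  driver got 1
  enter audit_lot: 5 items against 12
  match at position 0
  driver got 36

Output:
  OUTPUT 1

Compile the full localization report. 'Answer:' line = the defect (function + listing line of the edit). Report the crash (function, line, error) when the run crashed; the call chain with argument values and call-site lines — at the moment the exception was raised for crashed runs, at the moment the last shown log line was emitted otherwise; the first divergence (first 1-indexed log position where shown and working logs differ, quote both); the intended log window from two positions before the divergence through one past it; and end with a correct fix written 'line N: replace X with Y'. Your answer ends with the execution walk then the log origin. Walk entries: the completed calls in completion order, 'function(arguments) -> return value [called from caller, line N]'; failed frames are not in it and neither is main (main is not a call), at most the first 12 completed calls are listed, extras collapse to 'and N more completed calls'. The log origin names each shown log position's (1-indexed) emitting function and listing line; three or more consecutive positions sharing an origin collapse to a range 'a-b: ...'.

Answer: the defect is in main at line 52.
Key fact: Every logged value matches the working version; the printed result is what differs.
Call chain: main.
First divergence: there is none — every log position agrees.
Execution walk:
  weigh_samples([12, 3, 2, 6, 3]) -> 12  [called from sum_active, line 27]
  fold_scores([12, 3, 2, 6, 3], 12) -> 0  [called from sum_active, line 28]
  mix_signals(12, 0) -> 1  [called from sum_active, line 30]
  sum_active([12, 3, 2, 6, 3], 12) -> 1  [called from main, line 48]
  gauge_drift([12, 3, 2, 6, 3], 12) -> 0  [called from audit_lot, line 39]
  audit_lot([12, 3, 2, 6, 3], 12) -> 36  [called from main, line 50]
Log origins:
  1: from main, line 47
  2: from sum_active, line 26
  3: from weigh_samples, line 2
  4: from weigh_samples, line 7
  5: from fold_scores, line 11
  6: from fold_scores, line 16
  7: from sum_active, line 29
  8: from mix_signals, line 20
  9: from main, line 49
  10: from audit_lot, line 38
  11: from audit_lot, line 40
  12: from main, line 51
A correct fix: line 52: replace `%` with `-`.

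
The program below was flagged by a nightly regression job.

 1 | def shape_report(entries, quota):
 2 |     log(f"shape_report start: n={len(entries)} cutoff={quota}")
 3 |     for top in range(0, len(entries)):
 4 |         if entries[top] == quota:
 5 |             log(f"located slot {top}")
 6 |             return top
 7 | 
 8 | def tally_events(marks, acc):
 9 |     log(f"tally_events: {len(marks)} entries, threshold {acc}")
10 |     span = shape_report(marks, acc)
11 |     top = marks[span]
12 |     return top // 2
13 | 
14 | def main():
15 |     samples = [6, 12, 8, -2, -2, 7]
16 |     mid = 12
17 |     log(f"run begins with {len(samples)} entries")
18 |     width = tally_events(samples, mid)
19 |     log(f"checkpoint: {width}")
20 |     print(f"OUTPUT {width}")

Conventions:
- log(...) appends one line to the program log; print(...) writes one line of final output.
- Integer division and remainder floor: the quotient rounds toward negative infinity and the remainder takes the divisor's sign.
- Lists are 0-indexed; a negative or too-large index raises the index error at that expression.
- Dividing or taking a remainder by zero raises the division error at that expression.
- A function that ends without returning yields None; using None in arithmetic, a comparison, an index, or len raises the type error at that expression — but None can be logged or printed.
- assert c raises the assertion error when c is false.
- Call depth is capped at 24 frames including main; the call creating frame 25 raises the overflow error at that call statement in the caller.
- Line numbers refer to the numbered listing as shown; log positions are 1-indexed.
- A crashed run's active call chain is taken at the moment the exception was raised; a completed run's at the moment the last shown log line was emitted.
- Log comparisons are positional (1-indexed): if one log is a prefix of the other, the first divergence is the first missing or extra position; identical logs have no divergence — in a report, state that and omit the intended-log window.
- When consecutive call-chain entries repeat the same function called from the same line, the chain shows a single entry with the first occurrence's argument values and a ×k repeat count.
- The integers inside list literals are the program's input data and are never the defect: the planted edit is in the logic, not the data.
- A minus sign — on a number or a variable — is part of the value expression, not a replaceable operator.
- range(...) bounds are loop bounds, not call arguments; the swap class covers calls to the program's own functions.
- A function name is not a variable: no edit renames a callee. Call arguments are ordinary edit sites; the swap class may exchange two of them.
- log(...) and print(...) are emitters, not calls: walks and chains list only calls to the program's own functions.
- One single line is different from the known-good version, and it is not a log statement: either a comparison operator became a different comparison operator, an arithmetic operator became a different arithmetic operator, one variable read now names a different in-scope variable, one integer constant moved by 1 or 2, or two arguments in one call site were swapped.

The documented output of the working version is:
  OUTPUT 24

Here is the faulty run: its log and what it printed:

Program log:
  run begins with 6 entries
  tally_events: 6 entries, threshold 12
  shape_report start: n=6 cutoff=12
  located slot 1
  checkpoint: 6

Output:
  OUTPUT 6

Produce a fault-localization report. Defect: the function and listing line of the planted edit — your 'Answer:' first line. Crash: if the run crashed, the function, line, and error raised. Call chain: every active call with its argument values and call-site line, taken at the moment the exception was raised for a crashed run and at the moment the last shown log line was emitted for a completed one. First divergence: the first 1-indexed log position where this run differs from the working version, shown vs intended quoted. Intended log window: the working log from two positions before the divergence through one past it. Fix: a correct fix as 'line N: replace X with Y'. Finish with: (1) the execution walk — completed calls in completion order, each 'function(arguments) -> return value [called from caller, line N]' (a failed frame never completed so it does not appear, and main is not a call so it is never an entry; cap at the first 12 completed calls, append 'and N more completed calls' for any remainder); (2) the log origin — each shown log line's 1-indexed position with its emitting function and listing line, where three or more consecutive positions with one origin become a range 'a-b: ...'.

Answer: the defect is in tally_events at line 12.
Key fact: Everything matches until log position 5, which reads 'checkpoint: 6' in place of 'checkpoint: 24'.
Call chain: main.
First divergence: position 5 — shown 'checkpoint: 6', intended 'checkpoint: 24'.
Intended log window:
  3: shape_report start: n=6 cutoff=12
  4: located slot 1
  5: checkpoint: 24
Execution walk:
  shape_report([6, 12, 8, -2, -2, 7], 12) -> 1  [called from tally_events, line 10]
  tally_events([6, 12, 8, -2, -2, 7], 12) -> 6  [called from main, line 18]
Origin of each log line:
  1: from main, line 17
  2: from tally_events, line 9
  3: from shape_report, line 2
  4: from shape_report, line 5
  5: from main, line 19
A correct fix: line 12: replace `//` with `*`.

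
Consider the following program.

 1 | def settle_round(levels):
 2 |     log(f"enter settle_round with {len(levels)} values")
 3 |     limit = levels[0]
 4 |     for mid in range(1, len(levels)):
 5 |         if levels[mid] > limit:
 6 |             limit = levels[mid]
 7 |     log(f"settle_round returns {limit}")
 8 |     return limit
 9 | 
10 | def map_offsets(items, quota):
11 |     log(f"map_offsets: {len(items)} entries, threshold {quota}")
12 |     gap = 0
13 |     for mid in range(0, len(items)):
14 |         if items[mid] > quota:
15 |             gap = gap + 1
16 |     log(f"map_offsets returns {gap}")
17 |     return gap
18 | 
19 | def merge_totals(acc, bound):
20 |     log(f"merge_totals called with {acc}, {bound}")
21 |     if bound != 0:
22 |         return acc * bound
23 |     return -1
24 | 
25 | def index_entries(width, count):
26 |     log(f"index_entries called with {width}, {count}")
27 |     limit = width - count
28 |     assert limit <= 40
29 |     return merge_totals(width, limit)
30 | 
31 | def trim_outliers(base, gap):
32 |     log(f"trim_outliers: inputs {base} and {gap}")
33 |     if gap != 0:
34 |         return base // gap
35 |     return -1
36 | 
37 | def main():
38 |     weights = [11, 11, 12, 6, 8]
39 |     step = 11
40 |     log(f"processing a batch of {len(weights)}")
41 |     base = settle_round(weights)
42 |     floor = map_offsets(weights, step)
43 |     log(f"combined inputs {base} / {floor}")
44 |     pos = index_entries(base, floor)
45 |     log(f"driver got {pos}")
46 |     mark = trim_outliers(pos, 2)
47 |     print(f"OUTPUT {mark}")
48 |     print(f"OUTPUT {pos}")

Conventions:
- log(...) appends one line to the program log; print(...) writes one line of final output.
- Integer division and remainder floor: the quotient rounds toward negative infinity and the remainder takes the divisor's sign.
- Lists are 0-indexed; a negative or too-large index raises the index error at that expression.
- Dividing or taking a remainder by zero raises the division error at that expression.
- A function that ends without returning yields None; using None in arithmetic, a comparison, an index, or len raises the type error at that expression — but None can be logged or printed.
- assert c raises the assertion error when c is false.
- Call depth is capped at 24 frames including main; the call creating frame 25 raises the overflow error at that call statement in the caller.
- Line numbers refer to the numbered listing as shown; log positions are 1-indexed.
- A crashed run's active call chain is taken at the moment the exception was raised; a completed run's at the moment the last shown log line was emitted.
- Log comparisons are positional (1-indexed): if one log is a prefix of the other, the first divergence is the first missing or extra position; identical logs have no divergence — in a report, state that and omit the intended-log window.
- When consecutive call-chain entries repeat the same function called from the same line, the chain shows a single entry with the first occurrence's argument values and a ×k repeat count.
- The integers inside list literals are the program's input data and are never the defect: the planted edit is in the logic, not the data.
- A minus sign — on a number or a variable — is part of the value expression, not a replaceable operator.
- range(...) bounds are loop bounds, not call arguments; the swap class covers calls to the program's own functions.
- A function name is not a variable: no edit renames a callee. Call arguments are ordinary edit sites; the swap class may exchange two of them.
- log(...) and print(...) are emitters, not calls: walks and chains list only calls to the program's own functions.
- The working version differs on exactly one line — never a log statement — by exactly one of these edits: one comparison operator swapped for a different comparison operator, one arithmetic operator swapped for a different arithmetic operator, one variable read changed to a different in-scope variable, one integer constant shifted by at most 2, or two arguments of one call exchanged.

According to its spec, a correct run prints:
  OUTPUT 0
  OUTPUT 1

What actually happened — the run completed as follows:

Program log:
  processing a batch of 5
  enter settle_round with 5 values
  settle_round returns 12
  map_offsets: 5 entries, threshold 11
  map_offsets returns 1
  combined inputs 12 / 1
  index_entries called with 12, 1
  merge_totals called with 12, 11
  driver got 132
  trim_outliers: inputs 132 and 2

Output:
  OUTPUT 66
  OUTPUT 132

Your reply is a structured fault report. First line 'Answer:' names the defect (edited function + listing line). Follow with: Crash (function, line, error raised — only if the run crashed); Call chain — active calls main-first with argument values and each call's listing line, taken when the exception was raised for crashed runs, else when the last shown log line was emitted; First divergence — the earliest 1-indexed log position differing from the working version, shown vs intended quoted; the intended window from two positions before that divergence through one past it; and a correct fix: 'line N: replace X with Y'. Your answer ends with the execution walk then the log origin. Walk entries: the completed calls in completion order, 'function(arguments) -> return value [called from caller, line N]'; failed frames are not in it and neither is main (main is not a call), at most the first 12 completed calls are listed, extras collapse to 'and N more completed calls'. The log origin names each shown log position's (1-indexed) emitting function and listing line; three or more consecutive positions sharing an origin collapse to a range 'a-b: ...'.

Answer: the defect is in merge_totals at line 22.
Key observation: The earliest visible damage is log position 9 — 'driver got 132' rather than the intended 'driver got 1'.
Call chain: main -> trim_outliers(132, 2) (called at line 46).
First divergence: position 9 — the shown line 'driver got 132' should read 'driver got 1'.
Intended log window:
  7: index_entries called with 12, 1
  8: merge_totals called with 12, 11
  9: driver got 1
  10: trim_outliers: inputs 1 and 2
Execution walk:
  settle_round([11, 11, 12, 6, 8]) -> 12  [called from main, line 41]
  map_offsets([11, 11, 12, 6, 8], 11) -> 1  [called from main, line 42]
  merge_totals(12, 11) -> 132  [called from index_entries, line 29]
  index_entries(12, 1) -> 132  [called from main, line 44]
  trim_outliers(132, 2) -> 66  [called from main, line 46]
Log origin:
  1: logged in main at line 40
  2: logged in settle_round at line 2
  3: logged in settle_round at line 7
  4: logged in map_offsets at line 11
  5: logged in map_offsets at line 16
  6: logged in main at line 43
  7: logged in index_entries at line 26
  8: logged in merge_totals at line 20
  9: logged in main at line 45
  10: logged in trim_outliers at line 32
A correct fix: line 22: replace `*` with `%`.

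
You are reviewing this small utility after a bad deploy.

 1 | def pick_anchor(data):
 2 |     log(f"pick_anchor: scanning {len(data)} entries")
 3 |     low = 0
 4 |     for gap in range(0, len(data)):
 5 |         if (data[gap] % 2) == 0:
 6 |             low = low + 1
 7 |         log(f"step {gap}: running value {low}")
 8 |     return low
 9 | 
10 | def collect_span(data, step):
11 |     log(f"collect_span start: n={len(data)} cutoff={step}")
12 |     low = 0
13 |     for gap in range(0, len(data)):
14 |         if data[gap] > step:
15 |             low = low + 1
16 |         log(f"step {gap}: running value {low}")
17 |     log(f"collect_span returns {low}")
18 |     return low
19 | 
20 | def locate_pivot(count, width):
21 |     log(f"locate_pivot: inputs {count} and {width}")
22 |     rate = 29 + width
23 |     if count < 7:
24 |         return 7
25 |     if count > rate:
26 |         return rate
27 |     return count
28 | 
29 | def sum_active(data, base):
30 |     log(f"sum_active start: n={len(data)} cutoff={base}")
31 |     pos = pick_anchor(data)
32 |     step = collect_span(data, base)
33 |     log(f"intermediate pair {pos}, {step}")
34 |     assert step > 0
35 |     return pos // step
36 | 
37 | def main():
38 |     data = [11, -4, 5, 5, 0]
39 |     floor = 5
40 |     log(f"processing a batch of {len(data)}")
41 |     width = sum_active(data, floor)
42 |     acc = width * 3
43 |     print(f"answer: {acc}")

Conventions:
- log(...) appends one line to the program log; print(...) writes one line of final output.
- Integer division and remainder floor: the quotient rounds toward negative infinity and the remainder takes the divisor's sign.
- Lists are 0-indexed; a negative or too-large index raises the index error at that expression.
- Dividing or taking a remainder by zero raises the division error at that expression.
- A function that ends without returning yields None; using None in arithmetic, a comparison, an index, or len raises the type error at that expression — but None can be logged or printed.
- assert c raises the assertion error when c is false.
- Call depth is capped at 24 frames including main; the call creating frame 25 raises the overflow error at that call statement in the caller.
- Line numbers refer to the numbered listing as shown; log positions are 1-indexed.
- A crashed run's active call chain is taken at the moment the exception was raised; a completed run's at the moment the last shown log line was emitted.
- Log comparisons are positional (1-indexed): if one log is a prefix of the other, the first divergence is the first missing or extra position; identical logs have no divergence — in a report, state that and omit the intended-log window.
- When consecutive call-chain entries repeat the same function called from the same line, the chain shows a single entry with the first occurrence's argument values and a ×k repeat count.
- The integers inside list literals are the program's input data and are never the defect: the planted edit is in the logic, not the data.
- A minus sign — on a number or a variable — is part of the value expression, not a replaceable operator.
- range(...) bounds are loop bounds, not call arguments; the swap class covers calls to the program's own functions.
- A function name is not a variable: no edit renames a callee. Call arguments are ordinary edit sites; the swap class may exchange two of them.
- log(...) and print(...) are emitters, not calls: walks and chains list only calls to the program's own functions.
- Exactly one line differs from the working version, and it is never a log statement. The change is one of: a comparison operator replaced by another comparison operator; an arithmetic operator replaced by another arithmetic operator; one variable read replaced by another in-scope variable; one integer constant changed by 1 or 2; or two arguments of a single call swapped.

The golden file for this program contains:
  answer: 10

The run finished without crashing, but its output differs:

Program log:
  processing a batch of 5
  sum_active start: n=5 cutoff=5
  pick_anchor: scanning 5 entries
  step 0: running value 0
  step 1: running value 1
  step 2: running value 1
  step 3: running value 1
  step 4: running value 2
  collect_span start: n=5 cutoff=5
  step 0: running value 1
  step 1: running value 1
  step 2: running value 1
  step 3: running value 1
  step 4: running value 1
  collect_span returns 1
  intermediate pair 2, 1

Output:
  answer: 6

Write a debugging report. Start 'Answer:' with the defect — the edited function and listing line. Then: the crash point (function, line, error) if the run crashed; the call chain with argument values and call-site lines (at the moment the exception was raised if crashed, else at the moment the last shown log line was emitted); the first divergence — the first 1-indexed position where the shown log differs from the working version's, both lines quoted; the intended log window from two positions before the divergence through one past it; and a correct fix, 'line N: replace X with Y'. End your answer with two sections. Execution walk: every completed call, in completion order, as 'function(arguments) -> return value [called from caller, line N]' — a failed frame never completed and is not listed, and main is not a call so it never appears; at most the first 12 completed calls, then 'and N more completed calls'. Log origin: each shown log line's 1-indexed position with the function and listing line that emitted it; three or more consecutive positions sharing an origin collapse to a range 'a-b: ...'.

Answer: the defect is in main at line 42.
Core observation: The logs agree in full; only the final output differs.
Call chain: main -> sum_active([11, -4, 5, 5, 0], 5) (called at line 41).
First divergence: there is none — every log position agrees.
Execution walk:
  pick_anchor([11, -4, 5, 5, 0]) -> 2  [called from sum_active, line 31]
  collect_span([11, -4, 5, 5, 0], 5) -> 1  [called from sum_active, line 32]
  sum_active([11, -4, 5, 5, 0], 5) -> 2  [called from main, line 41]
Origin of each log line:
  1: emitted by main (line 40)
  2: emitted by sum_active (line 30)
  3: emitted by pick_anchor (line 2)
  4-8: emitted by pick_anchor (line 7)
  9: emitted by collect_span (line 11)
  10-14: emitted by collect_span (line 16)
  15: emitted by collect_span (line 17)
  16: emitted by sum_active (line 33)
A correct fix: line 42: replace `3` with `5`.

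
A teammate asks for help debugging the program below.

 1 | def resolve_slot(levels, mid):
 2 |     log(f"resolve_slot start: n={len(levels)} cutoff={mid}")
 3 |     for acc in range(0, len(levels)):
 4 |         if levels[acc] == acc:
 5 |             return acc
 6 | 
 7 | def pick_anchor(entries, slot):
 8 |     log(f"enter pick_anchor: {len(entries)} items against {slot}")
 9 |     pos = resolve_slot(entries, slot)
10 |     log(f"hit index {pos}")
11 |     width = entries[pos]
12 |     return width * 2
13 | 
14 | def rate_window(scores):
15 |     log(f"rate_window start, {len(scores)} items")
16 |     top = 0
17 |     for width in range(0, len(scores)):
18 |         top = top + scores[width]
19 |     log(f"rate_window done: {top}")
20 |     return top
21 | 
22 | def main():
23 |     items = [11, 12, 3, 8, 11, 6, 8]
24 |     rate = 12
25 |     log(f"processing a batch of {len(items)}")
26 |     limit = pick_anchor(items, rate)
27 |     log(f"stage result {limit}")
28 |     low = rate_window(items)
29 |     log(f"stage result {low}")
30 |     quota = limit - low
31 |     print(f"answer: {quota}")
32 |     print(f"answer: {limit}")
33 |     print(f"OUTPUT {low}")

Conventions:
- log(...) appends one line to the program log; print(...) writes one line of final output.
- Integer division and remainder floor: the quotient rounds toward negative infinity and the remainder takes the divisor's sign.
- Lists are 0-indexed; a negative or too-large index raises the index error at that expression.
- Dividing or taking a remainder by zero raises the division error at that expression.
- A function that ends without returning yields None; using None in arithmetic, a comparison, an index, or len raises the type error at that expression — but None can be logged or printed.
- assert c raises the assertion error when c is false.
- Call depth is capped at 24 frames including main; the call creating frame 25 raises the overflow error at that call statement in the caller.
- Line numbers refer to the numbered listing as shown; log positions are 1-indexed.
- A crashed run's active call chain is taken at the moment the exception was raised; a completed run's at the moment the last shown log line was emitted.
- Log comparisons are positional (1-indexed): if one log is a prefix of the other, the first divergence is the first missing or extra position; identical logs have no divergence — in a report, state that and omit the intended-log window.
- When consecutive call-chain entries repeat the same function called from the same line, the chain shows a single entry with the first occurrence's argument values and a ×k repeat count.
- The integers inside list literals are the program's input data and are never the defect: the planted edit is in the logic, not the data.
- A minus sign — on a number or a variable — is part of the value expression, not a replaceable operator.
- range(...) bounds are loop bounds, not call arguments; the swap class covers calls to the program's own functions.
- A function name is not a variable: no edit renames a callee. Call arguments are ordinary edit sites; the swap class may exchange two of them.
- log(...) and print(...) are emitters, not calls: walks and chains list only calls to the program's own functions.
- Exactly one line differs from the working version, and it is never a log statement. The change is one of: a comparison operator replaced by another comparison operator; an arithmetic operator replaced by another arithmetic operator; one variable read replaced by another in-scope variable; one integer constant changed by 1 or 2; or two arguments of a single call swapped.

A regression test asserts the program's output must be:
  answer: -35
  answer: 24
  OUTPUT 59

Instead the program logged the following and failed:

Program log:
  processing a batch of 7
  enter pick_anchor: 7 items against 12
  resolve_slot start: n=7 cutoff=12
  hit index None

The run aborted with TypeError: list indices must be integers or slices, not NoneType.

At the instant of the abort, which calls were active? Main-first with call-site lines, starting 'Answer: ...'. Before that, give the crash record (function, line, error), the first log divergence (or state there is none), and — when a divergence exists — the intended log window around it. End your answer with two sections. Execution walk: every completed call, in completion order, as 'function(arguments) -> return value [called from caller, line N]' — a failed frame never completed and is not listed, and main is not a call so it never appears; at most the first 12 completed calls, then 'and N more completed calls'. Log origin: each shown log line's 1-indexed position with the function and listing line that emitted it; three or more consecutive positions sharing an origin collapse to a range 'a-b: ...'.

Answer: main -> pick_anchor (called at line 26).
The tell: Everything matches until log position 4, which reads 'hit index None' in place of 'hit index 1'.
Crash: pick_anchor, line 11, TypeError.
First divergence: at position 4 the run shows 'hit index None' where the working version logs 'hit index 1'.
Intended log window:
  2: enter pick_anchor: 7 items against 12
  3: resolve_slot start: n=7 cutoff=12
  4: hit index 1
  5: stage result 24
Execution walk:
  resolve_slot([11, 12, 3, 8, 11, 6, 8], 12) -> None  [called from pick_anchor, line 9]
Log line origins:
  1: from main, line 25
  2: from pick_anchor, line 8
  3: from resolve_slot, line 2
  4: from pick_anchor, line 10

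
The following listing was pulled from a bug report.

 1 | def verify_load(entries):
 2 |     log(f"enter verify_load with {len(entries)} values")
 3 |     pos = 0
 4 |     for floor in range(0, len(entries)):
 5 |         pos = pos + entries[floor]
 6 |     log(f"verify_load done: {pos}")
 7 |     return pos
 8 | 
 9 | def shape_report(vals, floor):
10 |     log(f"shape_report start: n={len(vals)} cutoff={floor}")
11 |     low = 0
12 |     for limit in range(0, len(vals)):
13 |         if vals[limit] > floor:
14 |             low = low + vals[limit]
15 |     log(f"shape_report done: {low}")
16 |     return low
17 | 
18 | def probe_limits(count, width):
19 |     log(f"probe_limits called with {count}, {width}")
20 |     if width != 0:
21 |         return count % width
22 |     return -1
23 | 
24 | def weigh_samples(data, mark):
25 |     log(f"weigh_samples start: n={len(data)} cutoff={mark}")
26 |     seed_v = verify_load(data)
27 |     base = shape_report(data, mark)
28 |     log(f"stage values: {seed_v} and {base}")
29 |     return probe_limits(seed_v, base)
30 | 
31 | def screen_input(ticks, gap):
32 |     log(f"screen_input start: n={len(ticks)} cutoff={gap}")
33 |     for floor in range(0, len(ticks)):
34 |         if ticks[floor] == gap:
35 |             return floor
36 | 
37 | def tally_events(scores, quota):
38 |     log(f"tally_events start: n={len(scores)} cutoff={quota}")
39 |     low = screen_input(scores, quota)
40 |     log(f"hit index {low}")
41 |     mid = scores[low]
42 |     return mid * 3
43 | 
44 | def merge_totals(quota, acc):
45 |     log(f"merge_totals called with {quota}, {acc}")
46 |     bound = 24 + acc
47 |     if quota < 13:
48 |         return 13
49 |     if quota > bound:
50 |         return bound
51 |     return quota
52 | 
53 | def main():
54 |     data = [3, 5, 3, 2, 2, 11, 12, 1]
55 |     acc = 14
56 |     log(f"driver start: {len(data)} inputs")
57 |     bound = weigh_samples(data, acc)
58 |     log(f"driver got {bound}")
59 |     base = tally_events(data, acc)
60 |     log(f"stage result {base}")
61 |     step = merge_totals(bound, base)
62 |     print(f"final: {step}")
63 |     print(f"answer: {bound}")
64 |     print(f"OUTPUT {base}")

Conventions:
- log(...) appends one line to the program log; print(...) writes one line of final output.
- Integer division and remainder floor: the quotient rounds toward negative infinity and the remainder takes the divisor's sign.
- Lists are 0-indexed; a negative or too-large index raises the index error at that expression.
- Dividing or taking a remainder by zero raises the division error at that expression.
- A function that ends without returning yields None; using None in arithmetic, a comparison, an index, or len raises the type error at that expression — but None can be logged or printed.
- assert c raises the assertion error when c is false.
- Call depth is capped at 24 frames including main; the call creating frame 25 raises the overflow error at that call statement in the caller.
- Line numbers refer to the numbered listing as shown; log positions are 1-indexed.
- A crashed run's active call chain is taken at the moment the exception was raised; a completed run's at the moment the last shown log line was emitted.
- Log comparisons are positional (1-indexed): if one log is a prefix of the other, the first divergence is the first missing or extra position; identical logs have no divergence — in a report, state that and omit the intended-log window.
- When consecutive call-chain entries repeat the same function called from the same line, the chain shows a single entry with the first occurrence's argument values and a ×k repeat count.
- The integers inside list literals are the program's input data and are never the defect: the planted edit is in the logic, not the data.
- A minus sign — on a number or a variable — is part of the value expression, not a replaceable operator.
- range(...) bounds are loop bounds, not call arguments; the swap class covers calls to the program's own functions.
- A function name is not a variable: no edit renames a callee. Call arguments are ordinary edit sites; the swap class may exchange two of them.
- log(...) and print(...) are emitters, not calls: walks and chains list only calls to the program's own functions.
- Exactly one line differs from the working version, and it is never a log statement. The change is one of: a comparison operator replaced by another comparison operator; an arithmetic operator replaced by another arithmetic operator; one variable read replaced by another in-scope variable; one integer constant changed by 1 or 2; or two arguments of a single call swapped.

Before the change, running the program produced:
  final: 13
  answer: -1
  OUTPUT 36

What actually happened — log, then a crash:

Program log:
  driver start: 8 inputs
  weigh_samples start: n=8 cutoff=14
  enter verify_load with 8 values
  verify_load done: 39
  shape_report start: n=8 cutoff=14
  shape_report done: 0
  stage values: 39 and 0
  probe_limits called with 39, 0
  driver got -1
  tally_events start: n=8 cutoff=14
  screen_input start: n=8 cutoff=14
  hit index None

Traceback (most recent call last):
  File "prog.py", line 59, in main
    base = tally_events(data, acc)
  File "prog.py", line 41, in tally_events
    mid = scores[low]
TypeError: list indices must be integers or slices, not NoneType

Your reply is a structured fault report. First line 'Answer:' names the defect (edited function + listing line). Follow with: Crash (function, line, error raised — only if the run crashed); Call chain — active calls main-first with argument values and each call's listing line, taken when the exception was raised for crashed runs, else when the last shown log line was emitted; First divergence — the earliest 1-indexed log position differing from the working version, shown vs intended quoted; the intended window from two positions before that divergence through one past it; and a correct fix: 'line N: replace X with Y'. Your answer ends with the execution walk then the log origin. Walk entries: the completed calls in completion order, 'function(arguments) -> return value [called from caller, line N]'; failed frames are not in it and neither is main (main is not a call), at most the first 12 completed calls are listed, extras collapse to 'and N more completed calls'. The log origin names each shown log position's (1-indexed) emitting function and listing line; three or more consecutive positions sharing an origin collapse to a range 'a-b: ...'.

Answer: the defect is in main at line 55.
Key observation: Everything matches until log position 2, which reads 'weigh_samples start: n=8 cutoff=14' in place of 'weigh_samples start: n=8 cutoff=12'.
Crash: tally_events, line 41, TypeError.
Call chain: main -> tally_events([3, 5, 3, 2, 2, 11, 12, 1], 14) (called at line 59).
First divergence: position 2; shown 'weigh_samples start: n=8 cutoff=14' vs intended 'weigh_samples start: n=8 cutoff=12'.
Intended log window:
  1: driver start: 8 inputs
  2: weigh_samples start: n=8 cutoff=12
  3: enter verify_load with 8 values
Execution walk:
  verify_load([3, 5, 3, 2, 2, 11, 12, 1]) -> 39  [called from weigh_samples, line 26]
  shape_report([3, 5, 3, 2, 2, 11, 12, 1], 14) -> 0  [called from weigh_samples, line 27]
  probe_limits(39, 0) -> -1  [called from weigh_samples, line 29]
  weigh_samples([3, 5, 3, 2, 2, 11, 12, 1], 14) -> -1  [called from main, line 57]
  screen_input([3, 5, 3, 2, 2, 11, 12, 1], 14) -> None  [called from tally_events, line 39]
Origin of each log line:
  1 — main, line 56
  2 — weigh_samples, line 25
  3 — verify_load, line 2
  4 — verify_load, line 6
  5 — shape_report, line 10
  6 — shape_report, line 15
  7 — weigh_samples, line 28
  8 — probe_limits, line 19
  9 — main, line 58
  10 — tally_events, line 38
  11 — screen_input, line 32
  12 — tally_events, line 40
A correct fix: line 55: replace `14` with `12`.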